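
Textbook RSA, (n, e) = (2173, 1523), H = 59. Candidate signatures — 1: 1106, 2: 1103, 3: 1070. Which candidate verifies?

2

Candidate 1: Squares mod 2173: 1106^1≡1106, 1106^2≡2010, 1106^4≡493, 1106^8≡1846, 1106^16≡452, 1106^32≡42, 1106^64≡1764, 1106^128≡2133, 1106^256≡1600, 1106^512≡206, 1106^1024≡1149; 1523 = 1024 + 256 + 128 + 64 + 32 + 16 + 2 + 1, so 1106^1523 ≡ 1149·1600·2133·1764·42·452·2010·1106 ≡ 1639 (mod 2173)
Candidate 2: Squares mod 2173: 1103^1≡1103, 1103^2≡1902, 1103^4≡1732, 1103^8≡1084, 1103^16≡1636, 1103^32≡1533, 1103^64≡1076, 1103^128≡1740, 1103^256≡611, 1103^512≡1738, 1103^1024≡174; 1523 = 1024 + 256 + 128 + 64 + 32 + 16 + 2 + 1, so 1103^1523 ≡ 174·611·1740·1076·1533·1636·1902·1103 ≡ 59 (mod 2173)
  → matches H = 59
Candidate 3: Squares mod 2173: 1070^1≡1070, 1070^2≡1902, 1070^4≡1732, 1070^8≡1084, 1070^16≡1636, 1070^32≡1533, 1070^64≡1076, 1070^128≡1740, 1070^256≡611, 1070^512≡1738, 1070^1024≡174; 1523 = 1024 + 256 + 128 + 64 + 32 + 16 + 2 + 1, so 1070^1523 ≡ 174·611·1740·1076·1533·1636·1902·1070 ≡ 2114 (mod 2173)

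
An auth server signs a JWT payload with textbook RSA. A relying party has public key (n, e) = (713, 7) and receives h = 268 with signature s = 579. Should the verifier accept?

Squares mod 713: s^1≡579, s^2≡131, s^4≡49
7 = 4 + 2 + 1, so s^7 ≡ 49·131·579 ≡ 445 (mod 713)
s^7 mod 713 = 445, but h = 268.

reject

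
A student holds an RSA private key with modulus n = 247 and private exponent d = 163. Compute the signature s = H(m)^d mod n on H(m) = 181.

Squares mod 247: (H(m))^1≡181, (H(m))^2≡157, (H(m))^4≡196, (H(m))^8≡131, (H(m))^16≡118, (H(m))^32≡92, (H(m))^64≡66, (H(m))^128≡157
163 = 128 + 32 + 2 + 1, so (H(m))^163 ≡ 157·92·157·181 ≡ 181 (mod 247)

181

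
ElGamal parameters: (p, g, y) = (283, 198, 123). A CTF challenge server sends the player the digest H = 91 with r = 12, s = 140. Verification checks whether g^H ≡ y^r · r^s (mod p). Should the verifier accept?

reject

Left side g^H mod p:
198^91 mod 283 = 3
Right side y^r · r^s mod p:
123^12 mod 283 = 230
12^140 mod 283 = 165
230·165 = 37950 ≡ 28 (mod 283)
3 ≠ 28, so verification fails.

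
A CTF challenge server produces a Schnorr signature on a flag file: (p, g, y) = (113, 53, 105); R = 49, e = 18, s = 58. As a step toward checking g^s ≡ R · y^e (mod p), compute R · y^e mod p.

97

105^18 mod 113 = 85
R · y^e ≡ 49·85 = 4165 ≡ 97 (mod 113)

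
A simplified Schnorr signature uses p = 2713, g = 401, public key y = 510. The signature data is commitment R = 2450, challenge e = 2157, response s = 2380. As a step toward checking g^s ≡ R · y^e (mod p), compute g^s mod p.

1228

401^2 = 160801 ≡ 734
401^4 ≡ 734^2 = 538756 ≡ 1582
401^8 ≡ 1582^2 = 2502724 ≡ 1338
401^16 ≡ 1338^2 = 1790244 ≡ 2377
401^32 ≡ 2377^2 = 5650129 ≡ 1663
401^64 ≡ 1663^2 = 2765569 ≡ 1022
401^128 ≡ 1022^2 = 1044484 ≡ 2692
401^256 ≡ 2692^2 = 7246864 ≡ 441
401^512 ≡ 441^2 = 194481 ≡ 1858
401^1024 ≡ 1858^2 = 3452164 ≡ 1228
401^2048 ≡ 1228^2 = 1507984 ≡ 2269
2380 = 2048 + 256 + 64 + 8 + 4, so 401^2380 ≡ 2269·441·1022·1338·1582 ≡ 1228 (mod 2713)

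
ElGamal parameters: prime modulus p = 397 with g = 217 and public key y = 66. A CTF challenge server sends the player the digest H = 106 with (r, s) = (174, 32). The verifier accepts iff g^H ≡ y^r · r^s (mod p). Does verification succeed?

Left side g^H mod p:
217^2 = 47089 ≡ 243
217^4 ≡ 243^2 = 59049 ≡ 293
217^8 ≡ 293^2 = 85849 ≡ 97
217^16 ≡ 97^2 = 9409 ≡ 278
217^32 ≡ 278^2 = 77284 ≡ 266
217^64 ≡ 266^2 = 70756 ≡ 90
106 = 64 + 32 + 8 + 2, so 217^106 ≡ 90·266·97·243 ≡ 292 (mod 397)
Right side y^r · r^s mod p:
66^2 = 4356 ≡ 386
66^4 ≡ 386^2 = 148996 ≡ 121
66^8 ≡ 121^2 = 14641 ≡ 349
66^16 ≡ 349^2 = 121801 ≡ 319
66^32 ≡ 319^2 = 101761 ≡ 129
66^64 ≡ 129^2 = 16641 ≡ 364
66^128 ≡ 364^2 = 132496 ≡ 295
174 = 128 + 32 + 8 + 4 + 2, so 66^174 ≡ 295·129·349·121·386 ≡ 65 (mod 397)
174^2 = 30276 ≡ 104
174^4 ≡ 104^2 = 10816 ≡ 97
174^8 ≡ 97^2 = 9409 ≡ 278
174^16 ≡ 278^2 = 77284 ≡ 266
174^32 ≡ 266^2 = 70756 ≡ 90
65·90 = 5850 ≡ 292 (mod 397)
292 ≡ 292 (mod 397), so the signature is genuine.

passes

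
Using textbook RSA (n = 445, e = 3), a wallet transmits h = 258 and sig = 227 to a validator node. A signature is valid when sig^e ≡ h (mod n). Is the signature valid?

valid

sig^2 ≡ 227^2 = 51529 ≡ 354
3 = 2 + 1, so sig^3 ≡ 354·227 ≡ 258 (mod 445)
258 = h, so the signature checks out.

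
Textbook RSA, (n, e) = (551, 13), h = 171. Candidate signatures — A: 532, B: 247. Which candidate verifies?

A

Candidate A: Squares mod 551: 532^1≡532, 532^2≡361, 532^4≡285, 532^8≡228; 13 = 8 + 4 + 1, so 532^13 ≡ 228·285·532 ≡ 171 (mod 551)
  → matches h = 171
Candidate B: Squares mod 551: 247^1≡247, 247^2≡399, 247^4≡513, 247^8≡342; 13 = 8 + 4 + 1, so 247^13 ≡ 342·513·247 ≡ 114 (mod 551)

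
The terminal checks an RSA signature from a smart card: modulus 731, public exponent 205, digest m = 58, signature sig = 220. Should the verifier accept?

reject

sig^205 mod 731 = 390
390 ≠ 58, so verification fails.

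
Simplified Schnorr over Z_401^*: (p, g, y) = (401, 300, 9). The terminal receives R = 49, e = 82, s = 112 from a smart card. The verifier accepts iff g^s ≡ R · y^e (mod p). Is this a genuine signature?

g^s mod p:
Squares mod 401: 300^1≡300, 300^2≡176, 300^4≡99, 300^8≡177, 300^16≡51, 300^32≡195, 300^64≡331
112 = 64 + 32 + 16, so 300^112 ≡ 331·195·51 ≡ 387 (mod 401)
R · y^e mod p:
Squares mod 401: 9^1≡9, 9^2≡81, 9^4≡145, 9^8≡173, 9^16≡255, 9^32≡63, 9^64≡360
82 = 64 + 16 + 2, so 9^82 ≡ 360·255·81 ≡ 57 (mod 401)
49·57 = 2793 ≡ 387 (mod 401)
387 ≡ 387 (mod 401); signature holds.

genuine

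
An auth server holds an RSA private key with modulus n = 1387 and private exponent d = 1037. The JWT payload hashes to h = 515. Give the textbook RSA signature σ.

965

h^2 ≡ 515^2 = 265225 ≡ 308
h^4 ≡ 308^2 = 94864 ≡ 548
h^8 ≡ 548^2 = 300304 ≡ 712
h^16 ≡ 712^2 = 506944 ≡ 689
h^32 ≡ 689^2 = 474721 ≡ 367
h^64 ≡ 367^2 = 134689 ≡ 150
h^128 ≡ 150^2 = 22500 ≡ 308
h^256 ≡ 308^2 = 94864 ≡ 548
h^512 ≡ 548^2 = 300304 ≡ 712
h^1024 ≡ 712^2 = 506944 ≡ 689
1037 = 1024 + 8 + 4 + 1, so h^1037 ≡ 689·712·548·515 ≡ 965 (mod 1387)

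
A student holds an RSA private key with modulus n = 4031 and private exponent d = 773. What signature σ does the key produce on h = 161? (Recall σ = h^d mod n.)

h^2 ≡ 161^2 = 25921 ≡ 1735
h^4 ≡ 1735^2 = 3010225 ≡ 3099
h^8 ≡ 3099^2 = 9603801 ≡ 1959
h^16 ≡ 1959^2 = 3837681 ≡ 169
h^32 ≡ 169^2 = 28561 ≡ 344
h^64 ≡ 344^2 = 118336 ≡ 1437
h^128 ≡ 1437^2 = 2064969 ≡ 1097
h^256 ≡ 1097^2 = 1203409 ≡ 2171
h^512 ≡ 2171^2 = 4713241 ≡ 1002
773 = 512 + 256 + 4 + 1, so h^773 ≡ 1002·2171·3099·161 ≡ 3487 (mod 4031)

3487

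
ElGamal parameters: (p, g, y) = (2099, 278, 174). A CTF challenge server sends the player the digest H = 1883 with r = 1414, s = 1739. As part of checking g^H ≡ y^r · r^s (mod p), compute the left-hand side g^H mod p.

278^2 = 77284 ≡ 1720
278^4 ≡ 1720^2 = 2958400 ≡ 909
278^8 ≡ 909^2 = 826281 ≡ 1374
278^16 ≡ 1374^2 = 1887876 ≡ 875
278^32 ≡ 875^2 = 765625 ≡ 1589
278^64 ≡ 1589^2 = 2524921 ≡ 1923
278^128 ≡ 1923^2 = 3697929 ≡ 1590
278^256 ≡ 1590^2 = 2528100 ≡ 904
278^512 ≡ 904^2 = 817216 ≡ 705
278^1024 ≡ 705^2 = 497025 ≡ 1661
1883 = 1024 + 512 + 256 + 64 + 16 + 8 + 2 + 1, so 278^1883 ≡ 1661·705·904·1923·875·1374·1720·278 ≡ 964 (mod 2099)

964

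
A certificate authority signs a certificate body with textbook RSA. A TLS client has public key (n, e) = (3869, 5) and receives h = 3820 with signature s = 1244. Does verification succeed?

passes

s^2 ≡ 1244^2 = 1547536 ≡ 3805
s^4 ≡ 3805^2 = 14478025 ≡ 227
5 = 4 + 1, so s^5 ≡ 227·1244 ≡ 3820 (mod 3869)
Since 3820 equals the digest 3820, verification succeeds.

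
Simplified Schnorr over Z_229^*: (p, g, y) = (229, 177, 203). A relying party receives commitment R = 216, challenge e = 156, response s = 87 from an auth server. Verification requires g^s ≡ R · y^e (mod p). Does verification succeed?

fails

g^s mod p:
Squares mod 229: 177^1≡177, 177^2≡185, 177^4≡104, 177^8≡53, 177^16≡61, 177^32≡57, 177^64≡43
87 = 64 + 16 + 4 + 2 + 1, so 177^87 ≡ 43·61·104·185·177 ≡ 123 (mod 229)
R · y^e mod p:
Squares mod 229: 203^1≡203, 203^2≡218, 203^4≡121, 203^8≡214, 203^16≡225, 203^32≡16, 203^64≡27, 203^128≡42
156 = 128 + 16 + 8 + 4, so 203^156 ≡ 42·225·214·121 ≡ 121 (mod 229)
216·121 = 26136 ≡ 30 (mod 229)
123 ≠ 30; the check fails.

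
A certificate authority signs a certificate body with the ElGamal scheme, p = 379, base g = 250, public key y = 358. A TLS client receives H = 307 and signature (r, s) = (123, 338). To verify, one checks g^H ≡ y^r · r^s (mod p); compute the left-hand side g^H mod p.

250^307 mod 379 = 102

102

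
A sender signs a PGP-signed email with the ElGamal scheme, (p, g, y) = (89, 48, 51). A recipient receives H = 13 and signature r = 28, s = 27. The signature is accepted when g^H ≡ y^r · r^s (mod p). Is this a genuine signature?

forged

Left side g^H mod p:
Squares mod 89: 48^1≡48, 48^2≡79, 48^4≡11, 48^8≡32
13 = 8 + 4 + 1, so 48^13 ≡ 32·11·48 ≡ 75 (mod 89)
Right side y^r · r^s mod p:
Squares mod 89: 51^1≡51, 51^2≡20, 51^4≡44, 51^8≡67, 51^16≡39
28 = 16 + 8 + 4, so 51^28 ≡ 39·67·44 ≡ 73 (mod 89)
Squares mod 89: 28^1≡28, 28^2≡72, 28^4≡22, 28^8≡39, 28^16≡8
27 = 16 + 8 + 2 + 1, so 28^27 ≡ 8·39·72·28 ≡ 29 (mod 89)
73·29 = 2117 ≡ 70 (mod 89)
75 ≠ 70, so verification fails.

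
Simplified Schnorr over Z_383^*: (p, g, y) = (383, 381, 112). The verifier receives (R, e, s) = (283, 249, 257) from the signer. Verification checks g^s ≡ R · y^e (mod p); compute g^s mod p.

194

381^2 = 145161 ≡ 4
381^4 ≡ 4^2 = 16
381^8 ≡ 16^2 = 256
381^16 ≡ 256^2 = 65536 ≡ 43
381^32 ≡ 43^2 = 1849 ≡ 317
381^64 ≡ 317^2 = 100489 ≡ 143
381^128 ≡ 143^2 = 20449 ≡ 150
381^256 ≡ 150^2 = 22500 ≡ 286
257 = 256 + 1, so 381^257 ≡ 286·381 ≡ 194 (mod 383)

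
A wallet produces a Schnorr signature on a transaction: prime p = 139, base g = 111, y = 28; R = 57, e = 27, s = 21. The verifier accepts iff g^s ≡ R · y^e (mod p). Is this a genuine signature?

g^s mod p:
111^21 mod 139 = 62
R · y^e mod p:
28^27 mod 139 = 55
57·55 = 3135 ≡ 77 (mod 139)
62 ≠ 77; the check fails.

forged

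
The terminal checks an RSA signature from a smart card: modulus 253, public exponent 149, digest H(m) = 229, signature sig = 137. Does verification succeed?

passes

sig^149 mod 253 = 229
Since 229 equals the digest 229, verification succeeds.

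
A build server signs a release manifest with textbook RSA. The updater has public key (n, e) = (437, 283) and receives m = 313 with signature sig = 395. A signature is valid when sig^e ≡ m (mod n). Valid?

no

Squares mod 437: sig^1≡395, sig^2≡16, sig^4≡256, sig^8≡423, sig^16≡196, sig^32≡397, sig^64≡289, sig^128≡54, sig^256≡294
283 = 256 + 16 + 8 + 2 + 1, so sig^283 ≡ 294·196·423·16·395 ≡ 124 (mod 437)
The recovered value 124 does not match the digest 313.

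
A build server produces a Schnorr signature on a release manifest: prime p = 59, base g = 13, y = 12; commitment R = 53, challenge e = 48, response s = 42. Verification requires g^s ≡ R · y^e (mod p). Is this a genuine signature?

forged

g^s mod p:
13^2 = 169 ≡ 51
13^4 ≡ 51^2 = 2601 ≡ 5
13^8 ≡ 5^2 = 25
13^16 ≡ 25^2 = 625 ≡ 35
13^32 ≡ 35^2 = 1225 ≡ 45
42 = 32 + 8 + 2, so 13^42 ≡ 45·25·51 ≡ 27 (mod 59)
R · y^e mod p:
12^2 = 144 ≡ 26
12^4 ≡ 26^2 = 676 ≡ 27
12^8 ≡ 27^2 = 729 ≡ 21
12^16 ≡ 21^2 = 441 ≡ 28
12^32 ≡ 28^2 = 784 ≡ 17
48 = 32 + 16, so 12^48 ≡ 17·28 ≡ 4 (mod 59)
53·4 = 212 ≡ 35 (mod 59)
27 ≠ 35; the check fails.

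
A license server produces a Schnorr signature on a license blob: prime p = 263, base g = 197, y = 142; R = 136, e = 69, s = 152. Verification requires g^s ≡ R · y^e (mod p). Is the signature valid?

g^s mod p:
197^2 = 38809 ≡ 148
197^4 ≡ 148^2 = 21904 ≡ 75
197^8 ≡ 75^2 = 5625 ≡ 102
197^16 ≡ 102^2 = 10404 ≡ 147
197^32 ≡ 147^2 = 21609 ≡ 43
197^64 ≡ 43^2 = 1849 ≡ 8
197^128 ≡ 8^2 = 64
152 = 128 + 16 + 8, so 197^152 ≡ 64·147·102 ≡ 192 (mod 263)
R · y^e mod p:
142^2 = 20164 ≡ 176
142^4 ≡ 176^2 = 30976 ≡ 205
142^8 ≡ 205^2 = 42025 ≡ 208
142^16 ≡ 208^2 = 43264 ≡ 132
142^32 ≡ 132^2 = 17424 ≡ 66
142^64 ≡ 66^2 = 4356 ≡ 148
69 = 64 + 4 + 1, so 142^69 ≡ 148·205·142 ≡ 77 (mod 263)
136·77 = 10472 ≡ 215 (mod 263)
192 ≠ 215; the check fails.

invalid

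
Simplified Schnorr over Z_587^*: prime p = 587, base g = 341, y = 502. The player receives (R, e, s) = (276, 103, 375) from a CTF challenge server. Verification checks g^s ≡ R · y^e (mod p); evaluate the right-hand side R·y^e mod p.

235

502^103 mod 587 = 322
R · y^e ≡ 276·322 = 88872 ≡ 235 (mod 587)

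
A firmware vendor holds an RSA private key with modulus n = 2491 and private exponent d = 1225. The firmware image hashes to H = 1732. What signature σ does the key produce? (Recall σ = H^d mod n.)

H^2 ≡ 1732^2 = 2999824 ≡ 660
H^4 ≡ 660^2 = 435600 ≡ 2166
H^8 ≡ 2166^2 = 4691556 ≡ 1003
H^16 ≡ 1003^2 = 1006009 ≡ 2136
H^32 ≡ 2136^2 = 4562496 ≡ 1475
H^64 ≡ 1475^2 = 2175625 ≡ 982
H^128 ≡ 982^2 = 964324 ≡ 307
H^256 ≡ 307^2 = 94249 ≡ 2082
H^512 ≡ 2082^2 = 4334724 ≡ 384
H^1024 ≡ 384^2 = 147456 ≡ 487
1225 = 1024 + 128 + 64 + 8 + 1, so H^1225 ≡ 487·307·982·1003·1732 ≡ 2295 (mod 2491)

2295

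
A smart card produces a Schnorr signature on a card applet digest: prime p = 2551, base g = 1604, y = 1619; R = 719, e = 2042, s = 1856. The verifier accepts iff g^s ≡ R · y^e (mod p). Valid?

no

g^s mod p:
1604^1856 mod 2551 = 572
R · y^e mod p:
1619^2042 mod 2551 = 1427
719·1427 = 1026013 ≡ 511 (mod 2551)
572 ≠ 511; the check fails.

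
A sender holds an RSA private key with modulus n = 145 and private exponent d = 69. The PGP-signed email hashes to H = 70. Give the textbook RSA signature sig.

H^2 ≡ 70^2 = 4900 ≡ 115
H^4 ≡ 115^2 = 13225 ≡ 30
H^8 ≡ 30^2 = 900 ≡ 30
H^16 ≡ 30^2 = 900 ≡ 30
H^32 ≡ 30^2 = 900 ≡ 30
H^64 ≡ 30^2 = 900 ≡ 30
69 = 64 + 4 + 1, so H^69 ≡ 30·30·70 ≡ 70 (mod 145)

70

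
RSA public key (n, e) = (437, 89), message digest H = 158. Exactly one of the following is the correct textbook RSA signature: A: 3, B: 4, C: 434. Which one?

Candidate A: Squares mod 437: 3^1≡3, 3^2≡9, 3^4≡81, 3^8≡6, 3^16≡36, 3^32≡422, 3^64≡225; 89 = 64 + 16 + 8 + 1, so 3^89 ≡ 225·36·6·3 ≡ 279 (mod 437)
Candidate B: Squares mod 437: 4^1≡4, 4^2≡16, 4^4≡256, 4^8≡423, 4^16≡196, 4^32≡397, 4^64≡289; 89 = 64 + 16 + 8 + 1, so 4^89 ≡ 289·196·423·4 ≡ 119 (mod 437)
Candidate C: Squares mod 437: 434^1≡434, 434^2≡9, 434^4≡81, 434^8≡6, 434^16≡36, 434^32≡422, 434^64≡225; 89 = 64 + 16 + 8 + 1, so 434^89 ≡ 225·36·6·434 ≡ 158 (mod 437)
  → matches H = 158

C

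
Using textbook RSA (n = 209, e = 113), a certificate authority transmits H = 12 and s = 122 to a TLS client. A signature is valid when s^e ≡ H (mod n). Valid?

yes

s^2 ≡ 122^2 = 14884 ≡ 45
s^4 ≡ 45^2 = 2025 ≡ 144
s^8 ≡ 144^2 = 20736 ≡ 45
s^16 ≡ 45^2 = 2025 ≡ 144
s^32 ≡ 144^2 = 20736 ≡ 45
s^64 ≡ 45^2 = 2025 ≡ 144
113 = 64 + 32 + 16 + 1, so s^113 ≡ 144·45·144·122 ≡ 12 (mod 209)
s^113 mod 209 = 12 matches H.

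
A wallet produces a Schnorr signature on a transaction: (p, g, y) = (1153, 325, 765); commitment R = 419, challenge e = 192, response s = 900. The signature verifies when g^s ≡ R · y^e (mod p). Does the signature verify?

g^s mod p:
325^2 = 105625 ≡ 702
325^4 ≡ 702^2 = 492804 ≡ 473
325^8 ≡ 473^2 = 223729 ≡ 47
325^16 ≡ 47^2 = 2209 ≡ 1056
325^32 ≡ 1056^2 = 1115136 ≡ 185
325^64 ≡ 185^2 = 34225 ≡ 788
325^128 ≡ 788^2 = 620944 ≡ 630
325^256 ≡ 630^2 = 396900 ≡ 268
325^512 ≡ 268^2 = 71824 ≡ 338
900 = 512 + 256 + 128 + 4, so 325^900 ≡ 338·268·630·473 ≡ 1030 (mod 1153)
R · y^e mod p:
765^2 = 585225 ≡ 654
765^4 ≡ 654^2 = 427716 ≡ 1106
765^8 ≡ 1106^2 = 1223236 ≡ 1056
765^16 ≡ 1056^2 = 1115136 ≡ 185
765^32 ≡ 185^2 = 34225 ≡ 788
765^64 ≡ 788^2 = 620944 ≡ 630
765^128 ≡ 630^2 = 396900 ≡ 268
192 = 128 + 64, so 765^192 ≡ 268·630 ≡ 502 (mod 1153)
419·502 = 210338 ≡ 492 (mod 1153)
1030 ≠ 492; the check fails.

does not verify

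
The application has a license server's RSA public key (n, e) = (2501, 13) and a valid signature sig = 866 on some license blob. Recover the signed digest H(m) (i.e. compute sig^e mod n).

818

sig^2 ≡ 866^2 = 749956 ≡ 2157
sig^4 ≡ 2157^2 = 4652649 ≡ 789
sig^8 ≡ 789^2 = 622521 ≡ 2273
13 = 8 + 4 + 1, so sig^13 ≡ 2273·789·866 ≡ 818 (mod 2501)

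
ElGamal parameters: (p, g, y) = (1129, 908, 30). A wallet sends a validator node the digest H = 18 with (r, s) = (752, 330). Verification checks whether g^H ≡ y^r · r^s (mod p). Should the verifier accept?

reject

Left side g^H mod p:
908^2 = 824464 ≡ 294
908^4 ≡ 294^2 = 86436 ≡ 632
908^8 ≡ 632^2 = 399424 ≡ 887
908^16 ≡ 887^2 = 786769 ≡ 985
18 = 16 + 2, so 908^18 ≡ 985·294 ≡ 566 (mod 1129)
Right side y^r · r^s mod p:
30^2 = 900
30^4 ≡ 900^2 = 810000 ≡ 507
30^8 ≡ 507^2 = 257049 ≡ 766
30^16 ≡ 766^2 = 586756 ≡ 805
30^32 ≡ 805^2 = 648025 ≡ 1108
30^64 ≡ 1108^2 = 1227664 ≡ 441
30^128 ≡ 441^2 = 194481 ≡ 293
30^256 ≡ 293^2 = 85849 ≡ 45
30^512 ≡ 45^2 = 2025 ≡ 896
752 = 512 + 128 + 64 + 32 + 16, so 30^752 ≡ 896·293·441·1108·805 ≡ 1 (mod 1129)
752^2 = 565504 ≡ 1004
752^4 ≡ 1004^2 = 1008016 ≡ 948
752^8 ≡ 948^2 = 898704 ≡ 20
752^16 ≡ 20^2 = 400
752^32 ≡ 400^2 = 160000 ≡ 811
752^64 ≡ 811^2 = 657721 ≡ 643
752^128 ≡ 643^2 = 413449 ≡ 235
752^256 ≡ 235^2 = 55225 ≡ 1033
330 = 256 + 64 + 8 + 2, so 752^330 ≡ 1033·643·20·1004 ≡ 377 (mod 1129)
1·377 = 377 ≡ 377 (mod 1129)
566 ≠ 377, so verification fails.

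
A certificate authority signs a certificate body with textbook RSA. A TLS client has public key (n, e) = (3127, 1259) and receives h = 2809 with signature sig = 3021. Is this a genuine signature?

genuine

sig^2 ≡ 3021^2 = 9126441 ≡ 1855
sig^4 ≡ 1855^2 = 3441025 ≡ 1325
sig^8 ≡ 1325^2 = 1755625 ≡ 1378
sig^16 ≡ 1378^2 = 1898884 ≡ 795
sig^32 ≡ 795^2 = 632025 ≡ 371
sig^64 ≡ 371^2 = 137641 ≡ 53
sig^128 ≡ 53^2 = 2809
sig^256 ≡ 2809^2 = 7890481 ≡ 1060
sig^512 ≡ 1060^2 = 1123600 ≡ 1007
sig^1024 ≡ 1007^2 = 1014049 ≡ 901
1259 = 1024 + 128 + 64 + 32 + 8 + 2 + 1, so sig^1259 ≡ 901·2809·53·371·1378·1855·3021 ≡ 2809 (mod 3127)
sig^1259 mod 3127 = 2809 matches h.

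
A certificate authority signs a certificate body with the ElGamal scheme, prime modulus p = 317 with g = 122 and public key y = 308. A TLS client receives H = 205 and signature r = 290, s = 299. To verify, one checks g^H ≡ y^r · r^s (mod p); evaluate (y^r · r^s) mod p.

308^2 = 94864 ≡ 81
308^4 ≡ 81^2 = 6561 ≡ 221
308^8 ≡ 221^2 = 48841 ≡ 23
308^16 ≡ 23^2 = 529 ≡ 212
308^32 ≡ 212^2 = 44944 ≡ 247
308^64 ≡ 247^2 = 61009 ≡ 145
308^128 ≡ 145^2 = 21025 ≡ 103
308^256 ≡ 103^2 = 10609 ≡ 148
290 = 256 + 32 + 2, so 308^290 ≡ 148·247·81 ≡ 256 (mod 317)
290^2 = 84100 ≡ 95
290^4 ≡ 95^2 = 9025 ≡ 149
290^8 ≡ 149^2 = 22201 ≡ 11
290^16 ≡ 11^2 = 121
290^32 ≡ 121^2 = 14641 ≡ 59
290^64 ≡ 59^2 = 3481 ≡ 311
290^128 ≡ 311^2 = 96721 ≡ 36
290^256 ≡ 36^2 = 1296 ≡ 28
299 = 256 + 32 + 8 + 2 + 1, so 290^299 ≡ 28·59·11·95·290 ≡ 183 (mod 317)
y^r · r^s ≡ 256·183 = 46848 ≡ 249 (mod 317)

249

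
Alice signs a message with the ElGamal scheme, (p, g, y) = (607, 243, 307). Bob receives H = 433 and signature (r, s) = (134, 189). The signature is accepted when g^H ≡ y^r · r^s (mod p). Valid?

Left side g^H mod p:
243^433 mod 607 = 455
Right side y^r · r^s mod p:
307^134 mod 607 = 181
134^189 mod 607 = 83
181·83 = 15023 ≡ 455 (mod 607)
455 ≡ 455 (mod 607), so the signature is genuine.

yes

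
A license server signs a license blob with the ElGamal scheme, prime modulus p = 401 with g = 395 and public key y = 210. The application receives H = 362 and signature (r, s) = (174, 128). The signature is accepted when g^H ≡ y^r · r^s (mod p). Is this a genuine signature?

Left side g^H mod p:
395^362 mod 401 = 200
Right side y^r · r^s mod p:
210^174 mod 401 = 169
174^128 mod 401 = 331
169·331 = 55939 ≡ 200 (mod 401)
200 ≡ 200 (mod 401), so the signature is genuine.

genuine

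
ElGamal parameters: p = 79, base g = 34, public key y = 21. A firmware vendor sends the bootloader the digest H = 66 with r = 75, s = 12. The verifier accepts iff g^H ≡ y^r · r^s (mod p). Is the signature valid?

Left side g^H mod p:
Squares mod 79: 34^1≡34, 34^2≡50, 34^4≡51, 34^8≡73, 34^16≡36, 34^32≡32, 34^64≡76
66 = 64 + 2, so 34^66 ≡ 76·50 ≡ 8 (mod 79)
Right side y^r · r^s mod p:
Squares mod 79: 21^1≡21, 21^2≡46, 21^4≡62, 21^8≡52, 21^16≡18, 21^32≡8, 21^64≡64
75 = 64 + 8 + 2 + 1, so 21^75 ≡ 64·52·46·21 ≡ 22 (mod 79)
Squares mod 79: 75^1≡75, 75^2≡16, 75^4≡19, 75^8≡45
12 = 8 + 4, so 75^12 ≡ 45·19 ≡ 65 (mod 79)
22·65 = 1430 ≡ 8 (mod 79)
8 ≡ 8 (mod 79), so the signature is genuine.

valid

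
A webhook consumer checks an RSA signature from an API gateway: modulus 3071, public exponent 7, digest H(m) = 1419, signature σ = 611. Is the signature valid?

σ^2 ≡ 611^2 = 373321 ≡ 1730
σ^4 ≡ 1730^2 = 2992900 ≡ 1746
7 = 4 + 2 + 1, so σ^7 ≡ 1746·1730·611 ≡ 1652 (mod 3071)
The recovered value 1652 does not match the digest 1419.

invalid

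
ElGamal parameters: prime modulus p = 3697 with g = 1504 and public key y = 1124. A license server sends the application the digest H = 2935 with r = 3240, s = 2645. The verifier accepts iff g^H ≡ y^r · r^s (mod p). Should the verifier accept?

Left side g^H mod p:
1504^2 = 2262016 ≡ 3149
1504^4 ≡ 3149^2 = 9916201 ≡ 847
1504^8 ≡ 847^2 = 717409 ≡ 191
1504^16 ≡ 191^2 = 36481 ≡ 3208
1504^32 ≡ 3208^2 = 10291264 ≡ 2513
1504^64 ≡ 2513^2 = 6315169 ≡ 693
1504^128 ≡ 693^2 = 480249 ≡ 3336
1504^256 ≡ 3336^2 = 11128896 ≡ 926
1504^512 ≡ 926^2 = 857476 ≡ 3469
1504^1024 ≡ 3469^2 = 12033961 ≡ 226
1504^2048 ≡ 226^2 = 51076 ≡ 3015
2935 = 2048 + 512 + 256 + 64 + 32 + 16 + 4 + 2 + 1, so 1504^2935 ≡ 3015·3469·926·693·2513·3208·847·3149·1504 ≡ 1179 (mod 3697)
Right side y^r · r^s mod p:
1124^2 = 1263376 ≡ 2699
1124^4 ≡ 2699^2 = 7284601 ≡ 1511
1124^8 ≡ 1511^2 = 2283121 ≡ 2072
1124^16 ≡ 2072^2 = 4293184 ≡ 967
1124^32 ≡ 967^2 = 935089 ≡ 3445
1124^64 ≡ 3445^2 = 11868025 ≡ 655
1124^128 ≡ 655^2 = 429025 ≡ 173
1124^256 ≡ 173^2 = 29929 ≡ 353
1124^512 ≡ 353^2 = 124609 ≡ 2608
1124^1024 ≡ 2608^2 = 6801664 ≡ 2881
1124^2048 ≡ 2881^2 = 8300161 ≡ 396
3240 = 2048 + 1024 + 128 + 32 + 8, so 1124^3240 ≡ 396·2881·173·3445·2072 ≡ 2929 (mod 3697)
3240^2 = 10497600 ≡ 1817
3240^4 ≡ 1817^2 = 3301489 ≡ 68
3240^8 ≡ 68^2 = 4624 ≡ 927
3240^16 ≡ 927^2 = 859329 ≡ 1625
3240^32 ≡ 1625^2 = 2640625 ≡ 967
3240^64 ≡ 967^2 = 935089 ≡ 3445
3240^128 ≡ 3445^2 = 11868025 ≡ 655
3240^256 ≡ 655^2 = 429025 ≡ 173
3240^512 ≡ 173^2 = 29929 ≡ 353
3240^1024 ≡ 353^2 = 124609 ≡ 2608
3240^2048 ≡ 2608^2 = 6801664 ≡ 2881
2645 = 2048 + 512 + 64 + 16 + 4 + 1, so 3240^2645 ≡ 2881·353·3445·1625·68·3240 ≡ 2208 (mod 3697)
2929·2208 = 6467232 ≡ 1179 (mod 3697)
1179 ≡ 1179 (mod 3697), so the signature is genuine.

accept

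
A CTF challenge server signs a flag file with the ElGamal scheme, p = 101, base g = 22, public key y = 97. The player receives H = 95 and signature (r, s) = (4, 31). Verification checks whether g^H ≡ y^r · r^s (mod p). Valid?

no

Left side g^H mod p:
22^2 = 484 ≡ 80
22^4 ≡ 80^2 = 6400 ≡ 37
22^8 ≡ 37^2 = 1369 ≡ 56
22^16 ≡ 56^2 = 3136 ≡ 5
22^32 ≡ 5^2 = 25
22^64 ≡ 25^2 = 625 ≡ 19
95 = 64 + 16 + 8 + 4 + 2 + 1, so 22^95 ≡ 19·5·56·37·80·22 ≡ 17 (mod 101)
Right side y^r · r^s mod p:
97^2 = 9409 ≡ 16
97^4 ≡ 16^2 = 256 ≡ 54
4^2 = 16
4^4 ≡ 16^2 = 256 ≡ 54
4^8 ≡ 54^2 = 2916 ≡ 88
4^16 ≡ 88^2 = 7744 ≡ 68
31 = 16 + 8 + 4 + 2 + 1, so 4^31 ≡ 68·88·54·16·4 ≡ 45 (mod 101)
54·45 = 2430 ≡ 6 (mod 101)
17 ≠ 6, so verification fails.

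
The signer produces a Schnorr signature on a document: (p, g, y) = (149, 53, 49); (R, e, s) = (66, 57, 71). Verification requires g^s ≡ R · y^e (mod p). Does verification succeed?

g^s mod p:
53^2 = 2809 ≡ 127
53^4 ≡ 127^2 = 16129 ≡ 37
53^8 ≡ 37^2 = 1369 ≡ 28
53^16 ≡ 28^2 = 784 ≡ 39
53^32 ≡ 39^2 = 1521 ≡ 31
53^64 ≡ 31^2 = 961 ≡ 67
71 = 64 + 4 + 2 + 1, so 53^71 ≡ 67·37·127·53 ≡ 86 (mod 149)
R · y^e mod p:
49^2 = 2401 ≡ 17
49^4 ≡ 17^2 = 289 ≡ 140
49^8 ≡ 140^2 = 19600 ≡ 81
49^16 ≡ 81^2 = 6561 ≡ 5
49^32 ≡ 5^2 = 25
57 = 32 + 16 + 8 + 1, so 49^57 ≡ 25·5·81·49 ≡ 104 (mod 149)
66·104 = 6864 ≡ 10 (mod 149)
86 ≠ 10; the check fails.

fails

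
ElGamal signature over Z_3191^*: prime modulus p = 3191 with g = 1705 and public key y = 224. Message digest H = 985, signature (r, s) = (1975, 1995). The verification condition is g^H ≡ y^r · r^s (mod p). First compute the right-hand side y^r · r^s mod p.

224^2 = 50176 ≡ 2311
224^4 ≡ 2311^2 = 5340721 ≡ 2178
224^8 ≡ 2178^2 = 4743684 ≡ 1858
224^16 ≡ 1858^2 = 3452164 ≡ 2693
224^32 ≡ 2693^2 = 7252249 ≡ 2297
224^64 ≡ 2297^2 = 5276209 ≡ 1486
224^128 ≡ 1486^2 = 2208196 ≡ 24
224^256 ≡ 24^2 = 576
224^512 ≡ 576^2 = 331776 ≡ 3103
224^1024 ≡ 3103^2 = 9628609 ≡ 1362
1975 = 1024 + 512 + 256 + 128 + 32 + 16 + 4 + 2 + 1, so 224^1975 ≡ 1362·3103·576·24·2297·2693·2178·2311·224 ≡ 2960 (mod 3191)
1975^2 = 3900625 ≡ 1223
1975^4 ≡ 1223^2 = 1495729 ≡ 2341
1975^8 ≡ 2341^2 = 5480281 ≡ 1334
1975^16 ≡ 1334^2 = 1779556 ≡ 2169
1975^32 ≡ 2169^2 = 4704561 ≡ 1027
1975^64 ≡ 1027^2 = 1054729 ≡ 1699
1975^128 ≡ 1699^2 = 2886601 ≡ 1937
1975^256 ≡ 1937^2 = 3751969 ≡ 2544
1975^512 ≡ 2544^2 = 6471936 ≡ 588
1975^1024 ≡ 588^2 = 345744 ≡ 1116
1995 = 1024 + 512 + 256 + 128 + 64 + 8 + 2 + 1, so 1975^1995 ≡ 1116·588·2544·1937·1699·1334·1223·1975 ≡ 2895 (mod 3191)
y^r · r^s ≡ 2960·2895 = 8569200 ≡ 1365 (mod 3191)

1365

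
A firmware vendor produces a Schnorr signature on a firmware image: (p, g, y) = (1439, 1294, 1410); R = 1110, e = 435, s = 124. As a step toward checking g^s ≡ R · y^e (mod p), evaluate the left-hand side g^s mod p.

19

1294^124 mod 1439 = 19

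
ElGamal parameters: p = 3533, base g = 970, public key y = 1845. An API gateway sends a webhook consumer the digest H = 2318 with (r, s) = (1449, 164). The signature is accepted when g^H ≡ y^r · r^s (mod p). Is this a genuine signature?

forged

Left side g^H mod p:
970^2 = 940900 ≡ 1122
970^4 ≡ 1122^2 = 1258884 ≡ 1136
970^8 ≡ 1136^2 = 1290496 ≡ 951
970^16 ≡ 951^2 = 904401 ≡ 3486
970^32 ≡ 3486^2 = 12152196 ≡ 2209
970^64 ≡ 2209^2 = 4879681 ≡ 608
970^128 ≡ 608^2 = 369664 ≡ 2232
970^256 ≡ 2232^2 = 4981824 ≡ 294
970^512 ≡ 294^2 = 86436 ≡ 1644
970^1024 ≡ 1644^2 = 2702736 ≡ 3524
970^2048 ≡ 3524^2 = 12418576 ≡ 81
2318 = 2048 + 256 + 8 + 4 + 2, so 970^2318 ≡ 81·294·951·1136·1122 ≡ 1024 (mod 3533)
Right side y^r · r^s mod p:
1845^2 = 3404025 ≡ 1746
1845^4 ≡ 1746^2 = 3048516 ≡ 3070
1845^8 ≡ 3070^2 = 9424900 ≡ 2389
1845^16 ≡ 2389^2 = 5707321 ≡ 1526
1845^32 ≡ 1526^2 = 2328676 ≡ 429
1845^64 ≡ 429^2 = 184041 ≡ 325
1845^128 ≡ 325^2 = 105625 ≡ 3168
1845^256 ≡ 3168^2 = 10036224 ≡ 2504
1845^512 ≡ 2504^2 = 6270016 ≡ 2474
1845^1024 ≡ 2474^2 = 6120676 ≡ 1520
1449 = 1024 + 256 + 128 + 32 + 8 + 1, so 1845^1449 ≡ 1520·2504·3168·429·2389·1845 ≡ 706 (mod 3533)
1449^2 = 2099601 ≡ 999
1449^4 ≡ 999^2 = 998001 ≡ 1695
1449^8 ≡ 1695^2 = 2873025 ≡ 696
1449^16 ≡ 696^2 = 484416 ≡ 395
1449^32 ≡ 395^2 = 156025 ≡ 573
1449^64 ≡ 573^2 = 328329 ≡ 3293
1449^128 ≡ 3293^2 = 10843849 ≡ 1072
164 = 128 + 32 + 4, so 1449^164 ≡ 1072·573·1695 ≡ 2952 (mod 3533)
706·2952 = 2084112 ≡ 3175 (mod 3533)
1024 ≠ 3175, so verification fails.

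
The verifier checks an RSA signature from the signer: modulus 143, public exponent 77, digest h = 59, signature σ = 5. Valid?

σ^2 ≡ 5^2 = 25
σ^4 ≡ 25^2 = 625 ≡ 53
σ^8 ≡ 53^2 = 2809 ≡ 92
σ^16 ≡ 92^2 = 8464 ≡ 27
σ^32 ≡ 27^2 = 729 ≡ 14
σ^64 ≡ 14^2 = 196 ≡ 53
77 = 64 + 8 + 4 + 1, so σ^77 ≡ 53·92·53·5 ≡ 135 (mod 143)
The recovered value 135 does not match the digest 59.

no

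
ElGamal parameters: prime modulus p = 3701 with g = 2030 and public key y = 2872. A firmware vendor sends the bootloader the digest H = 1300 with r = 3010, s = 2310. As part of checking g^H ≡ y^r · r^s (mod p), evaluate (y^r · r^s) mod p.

2872^2 = 8248384 ≡ 2556
2872^4 ≡ 2556^2 = 6533136 ≡ 871
2872^8 ≡ 871^2 = 758641 ≡ 3637
2872^16 ≡ 3637^2 = 13227769 ≡ 395
2872^32 ≡ 395^2 = 156025 ≡ 583
2872^64 ≡ 583^2 = 339889 ≡ 3098
2872^128 ≡ 3098^2 = 9597604 ≡ 911
2872^256 ≡ 911^2 = 829921 ≡ 897
2872^512 ≡ 897^2 = 804609 ≡ 1492
2872^1024 ≡ 1492^2 = 2226064 ≡ 1763
2872^2048 ≡ 1763^2 = 3108169 ≡ 3030
3010 = 2048 + 512 + 256 + 128 + 64 + 2, so 2872^3010 ≡ 3030·1492·897·911·3098·2556 ≡ 2079 (mod 3701)
3010^2 = 9060100 ≡ 52
3010^4 ≡ 52^2 = 2704
3010^8 ≡ 2704^2 = 7311616 ≡ 2141
3010^16 ≡ 2141^2 = 4583881 ≡ 2043
3010^32 ≡ 2043^2 = 4173849 ≡ 2822
3010^64 ≡ 2822^2 = 7963684 ≡ 2833
3010^128 ≡ 2833^2 = 8025889 ≡ 2121
3010^256 ≡ 2121^2 = 4498641 ≡ 1926
3010^512 ≡ 1926^2 = 3709476 ≡ 1074
3010^1024 ≡ 1074^2 = 1153476 ≡ 2465
3010^2048 ≡ 2465^2 = 6076225 ≡ 2884
2310 = 2048 + 256 + 4 + 2, so 3010^2310 ≡ 2884·1926·2704·52 ≡ 5 (mod 3701)
y^r · r^s ≡ 2079·5 = 10395 ≡ 2993 (mod 3701)

2993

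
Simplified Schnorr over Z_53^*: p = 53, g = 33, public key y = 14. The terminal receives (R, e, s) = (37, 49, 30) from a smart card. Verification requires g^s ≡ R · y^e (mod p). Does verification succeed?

g^s mod p:
Squares mod 53: 33^1≡33, 33^2≡29, 33^4≡46, 33^8≡49, 33^16≡16
30 = 16 + 8 + 4 + 2, so 33^30 ≡ 16·49·46·29 ≡ 7 (mod 53)
R · y^e mod p:
Squares mod 53: 14^1≡14, 14^2≡37, 14^4≡44, 14^8≡28, 14^16≡42, 14^32≡15
49 = 32 + 16 + 1, so 14^49 ≡ 15·42·14 ≡ 22 (mod 53)
37·22 = 814 ≡ 19 (mod 53)
7 ≠ 19; the check fails.

fails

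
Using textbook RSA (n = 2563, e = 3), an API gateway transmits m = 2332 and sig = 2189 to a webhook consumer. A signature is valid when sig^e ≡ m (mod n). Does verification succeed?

passes

sig^2 ≡ 2189^2 = 4791721 ≡ 1474
3 = 2 + 1, so sig^3 ≡ 1474·2189 ≡ 2332 (mod 2563)
2332 = m, so the signature checks out.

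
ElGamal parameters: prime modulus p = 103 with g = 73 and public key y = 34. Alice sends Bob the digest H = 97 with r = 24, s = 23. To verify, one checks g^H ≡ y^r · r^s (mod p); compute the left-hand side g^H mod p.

3

Squares mod 103: 73^1≡73, 73^2≡76, 73^4≡8, 73^8≡64, 73^16≡79, 73^32≡61, 73^64≡13
97 = 64 + 32 + 1, so 73^97 ≡ 13·61·73 ≡ 3 (mod 103)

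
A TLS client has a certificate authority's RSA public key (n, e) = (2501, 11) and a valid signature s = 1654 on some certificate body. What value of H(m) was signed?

s^2 ≡ 1654^2 = 2735716 ≡ 2123
s^4 ≡ 2123^2 = 4507129 ≡ 327
s^8 ≡ 327^2 = 106929 ≡ 1887
11 = 8 + 2 + 1, so s^11 ≡ 1887·2123·1654 ≡ 1678 (mod 2501)

1678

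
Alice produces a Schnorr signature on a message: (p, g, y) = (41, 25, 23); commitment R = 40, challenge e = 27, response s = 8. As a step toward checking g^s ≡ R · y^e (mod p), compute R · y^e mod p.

37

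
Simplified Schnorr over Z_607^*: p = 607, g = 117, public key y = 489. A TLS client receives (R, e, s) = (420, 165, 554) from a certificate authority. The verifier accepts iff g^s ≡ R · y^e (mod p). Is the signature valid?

g^s mod p:
117^2 = 13689 ≡ 335
117^4 ≡ 335^2 = 112225 ≡ 537
117^8 ≡ 537^2 = 288369 ≡ 44
117^16 ≡ 44^2 = 1936 ≡ 115
117^32 ≡ 115^2 = 13225 ≡ 478
117^64 ≡ 478^2 = 228484 ≡ 252
117^128 ≡ 252^2 = 63504 ≡ 376
117^256 ≡ 376^2 = 141376 ≡ 552
117^512 ≡ 552^2 = 304704 ≡ 597
554 = 512 + 32 + 8 + 2, so 117^554 ≡ 597·478·44·335 ≡ 325 (mod 607)
R · y^e mod p:
489^2 = 239121 ≡ 570
489^4 ≡ 570^2 = 324900 ≡ 155
489^8 ≡ 155^2 = 24025 ≡ 352
489^16 ≡ 352^2 = 123904 ≡ 76
489^32 ≡ 76^2 = 5776 ≡ 313
489^64 ≡ 313^2 = 97969 ≡ 242
489^128 ≡ 242^2 = 58564 ≡ 292
165 = 128 + 32 + 4 + 1, so 489^165 ≡ 292·313·155·489 ≡ 242 (mod 607)
420·242 = 101640 ≡ 271 (mod 607)
325 ≠ 271; the check fails.

invalid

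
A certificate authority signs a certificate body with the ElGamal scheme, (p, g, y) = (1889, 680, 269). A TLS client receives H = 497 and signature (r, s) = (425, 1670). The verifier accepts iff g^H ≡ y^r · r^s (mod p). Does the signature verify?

does not verify

Left side g^H mod p:
680^2 = 462400 ≡ 1484
680^4 ≡ 1484^2 = 2202256 ≡ 1571
680^8 ≡ 1571^2 = 2468041 ≡ 1007
680^16 ≡ 1007^2 = 1014049 ≡ 1545
680^32 ≡ 1545^2 = 2387025 ≡ 1218
680^64 ≡ 1218^2 = 1483524 ≡ 659
680^128 ≡ 659^2 = 434281 ≡ 1700
680^256 ≡ 1700^2 = 2890000 ≡ 1719
497 = 256 + 128 + 64 + 32 + 16 + 1, so 680^497 ≡ 1719·1700·659·1218·1545·680 ≡ 860 (mod 1889)
Right side y^r · r^s mod p:
269^2 = 72361 ≡ 579
269^4 ≡ 579^2 = 335241 ≡ 888
269^8 ≡ 888^2 = 788544 ≡ 831
269^16 ≡ 831^2 = 690561 ≡ 1076
269^32 ≡ 1076^2 = 1157776 ≡ 1708
269^64 ≡ 1708^2 = 2917264 ≡ 648
269^128 ≡ 648^2 = 419904 ≡ 546
269^256 ≡ 546^2 = 298116 ≡ 1543
425 = 256 + 128 + 32 + 8 + 1, so 269^425 ≡ 1543·546·1708·831·269 ≡ 1088 (mod 1889)
425^2 = 180625 ≡ 1170
425^4 ≡ 1170^2 = 1368900 ≡ 1264
425^8 ≡ 1264^2 = 1597696 ≡ 1491
425^16 ≡ 1491^2 = 2223081 ≡ 1617
425^32 ≡ 1617^2 = 2614689 ≡ 313
425^64 ≡ 313^2 = 97969 ≡ 1630
425^128 ≡ 1630^2 = 2656900 ≡ 966
425^256 ≡ 966^2 = 933156 ≡ 1879
425^512 ≡ 1879^2 = 3530641 ≡ 100
425^1024 ≡ 100^2 = 10000 ≡ 555
1670 = 1024 + 512 + 128 + 4 + 2, so 425^1670 ≡ 555·100·966·1264·1170 ≡ 1001 (mod 1889)
1088·1001 = 1089088 ≡ 1024 (mod 1889)
860 ≠ 1024, so verification fails.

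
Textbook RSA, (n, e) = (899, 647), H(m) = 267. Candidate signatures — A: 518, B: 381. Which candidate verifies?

B

Candidate A: Squares mod 899: 518^1≡518, 518^2≡422, 518^4≡82, 518^8≡431, 518^16≡567, 518^32≡546, 518^64≡547, 518^128≡741, 518^256≡691, 518^512≡112; 647 = 512 + 128 + 4 + 2 + 1, so 518^647 ≡ 112·741·82·422·518 ≡ 632 (mod 899)
Candidate B: Squares mod 899: 381^1≡381, 381^2≡422, 381^4≡82, 381^8≡431, 381^16≡567, 381^32≡546, 381^64≡547, 381^128≡741, 381^256≡691, 381^512≡112; 647 = 512 + 128 + 4 + 2 + 1, so 381^647 ≡ 112·741·82·422·381 ≡ 267 (mod 899)
  → matches H(m) = 267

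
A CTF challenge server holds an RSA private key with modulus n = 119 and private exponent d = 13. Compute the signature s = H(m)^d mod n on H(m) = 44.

(H(m))^2 ≡ 44^2 = 1936 ≡ 32
(H(m))^4 ≡ 32^2 = 1024 ≡ 72
(H(m))^8 ≡ 72^2 = 5184 ≡ 67
13 = 8 + 4 + 1, so (H(m))^13 ≡ 67·72·44 ≡ 79 (mod 119)

79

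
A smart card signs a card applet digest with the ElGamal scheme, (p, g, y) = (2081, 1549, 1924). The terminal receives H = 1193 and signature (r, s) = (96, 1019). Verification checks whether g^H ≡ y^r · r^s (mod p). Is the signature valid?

valid

Left side g^H mod p:
1549^1193 mod 2081 = 1471
Right side y^r · r^s mod p:
1924^96 mod 2081 = 634
96^1019 mod 2081 = 452
634·452 = 286568 ≡ 1471 (mod 2081)
1471 ≡ 1471 (mod 2081), so the signature is genuine.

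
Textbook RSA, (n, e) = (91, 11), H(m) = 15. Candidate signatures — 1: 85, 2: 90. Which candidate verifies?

1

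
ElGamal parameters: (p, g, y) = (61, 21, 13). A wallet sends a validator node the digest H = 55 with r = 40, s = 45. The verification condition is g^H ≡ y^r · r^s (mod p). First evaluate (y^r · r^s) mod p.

13^40 mod 61 = 13
40^45 mod 61 = 50
y^r · r^s ≡ 13·50 = 650 ≡ 40 (mod 61)

40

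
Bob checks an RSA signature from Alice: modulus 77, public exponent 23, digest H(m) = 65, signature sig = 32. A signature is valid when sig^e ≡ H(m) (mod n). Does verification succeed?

passes

sig^2 ≡ 32^2 = 1024 ≡ 23
sig^4 ≡ 23^2 = 529 ≡ 67
sig^8 ≡ 67^2 = 4489 ≡ 23
sig^16 ≡ 23^2 = 529 ≡ 67
23 = 16 + 4 + 2 + 1, so sig^23 ≡ 67·67·23·32 ≡ 65 (mod 77)
Since 65 equals the digest 65, verification succeeds.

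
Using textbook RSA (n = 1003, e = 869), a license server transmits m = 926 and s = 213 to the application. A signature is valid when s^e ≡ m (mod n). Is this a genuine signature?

genuine

s^2 ≡ 213^2 = 45369 ≡ 234
s^4 ≡ 234^2 = 54756 ≡ 594
s^8 ≡ 594^2 = 352836 ≡ 783
s^16 ≡ 783^2 = 613089 ≡ 256
s^32 ≡ 256^2 = 65536 ≡ 341
s^64 ≡ 341^2 = 116281 ≡ 936
s^128 ≡ 936^2 = 876096 ≡ 477
s^256 ≡ 477^2 = 227529 ≡ 851
s^512 ≡ 851^2 = 724201 ≡ 35
869 = 512 + 256 + 64 + 32 + 4 + 1, so s^869 ≡ 35·851·936·341·594·213 ≡ 926 (mod 1003)
Since 926 equals the digest 926, verification succeeds.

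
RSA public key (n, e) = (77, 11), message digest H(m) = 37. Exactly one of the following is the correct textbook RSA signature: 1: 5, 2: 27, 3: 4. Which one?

3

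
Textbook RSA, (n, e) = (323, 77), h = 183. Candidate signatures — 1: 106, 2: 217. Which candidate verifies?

Candidate 1: 106^2 = 11236 ≡ 254; 106^4 ≡ 254^2 = 64516 ≡ 239; 106^8 ≡ 239^2 = 57121 ≡ 273; 106^16 ≡ 273^2 = 74529 ≡ 239; 106^32 ≡ 239^2 = 57121 ≡ 273; 106^64 ≡ 273^2 = 74529 ≡ 239; 77 = 64 + 8 + 4 + 1, so 106^77 ≡ 239·273·239·106 ≡ 140 (mod 323)
Candidate 2: 217^2 = 47089 ≡ 254; 217^4 ≡ 254^2 = 64516 ≡ 239; 217^8 ≡ 239^2 = 57121 ≡ 273; 217^16 ≡ 273^2 = 74529 ≡ 239; 217^32 ≡ 239^2 = 57121 ≡ 273; 217^64 ≡ 273^2 = 74529 ≡ 239; 77 = 64 + 8 + 4 + 1, so 217^77 ≡ 239·273·239·217 ≡ 183 (mod 323)
  → matches h = 183

2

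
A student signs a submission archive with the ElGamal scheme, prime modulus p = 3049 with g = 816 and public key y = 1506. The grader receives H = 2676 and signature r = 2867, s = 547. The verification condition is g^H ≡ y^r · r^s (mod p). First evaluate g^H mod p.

1250

816^2 = 665856 ≡ 1174
816^4 ≡ 1174^2 = 1378276 ≡ 128
816^8 ≡ 128^2 = 16384 ≡ 1139
816^16 ≡ 1139^2 = 1297321 ≡ 1496
816^32 ≡ 1496^2 = 2238016 ≡ 50
816^64 ≡ 50^2 = 2500
816^128 ≡ 2500^2 = 6250000 ≡ 2599
816^256 ≡ 2599^2 = 6754801 ≡ 1266
816^512 ≡ 1266^2 = 1602756 ≡ 2031
816^1024 ≡ 2031^2 = 4124961 ≡ 2713
816^2048 ≡ 2713^2 = 7360369 ≡ 83
2676 = 2048 + 512 + 64 + 32 + 16 + 4, so 816^2676 ≡ 83·2031·2500·50·1496·128 ≡ 1250 (mod 3049)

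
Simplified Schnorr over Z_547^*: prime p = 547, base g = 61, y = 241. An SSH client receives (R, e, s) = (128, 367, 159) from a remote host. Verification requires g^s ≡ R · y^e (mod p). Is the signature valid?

g^s mod p:
61^2 = 3721 ≡ 439
61^4 ≡ 439^2 = 192721 ≡ 177
61^8 ≡ 177^2 = 31329 ≡ 150
61^16 ≡ 150^2 = 22500 ≡ 73
61^32 ≡ 73^2 = 5329 ≡ 406
61^64 ≡ 406^2 = 164836 ≡ 189
61^128 ≡ 189^2 = 35721 ≡ 166
159 = 128 + 16 + 8 + 4 + 2 + 1, so 61^159 ≡ 166·73·150·177·439·61 ≡ 244 (mod 547)
R · y^e mod p:
241^2 = 58081 ≡ 99
241^4 ≡ 99^2 = 9801 ≡ 502
241^8 ≡ 502^2 = 252004 ≡ 384
241^16 ≡ 384^2 = 147456 ≡ 313
241^32 ≡ 313^2 = 97969 ≡ 56
241^64 ≡ 56^2 = 3136 ≡ 401
241^128 ≡ 401^2 = 160801 ≡ 530
241^256 ≡ 530^2 = 280900 ≡ 289
367 = 256 + 64 + 32 + 8 + 4 + 2 + 1, so 241^367 ≡ 289·401·56·384·502·99·241 ≡ 392 (mod 547)
128·392 = 50176 ≡ 399 (mod 547)
244 ≠ 399; the check fails.

invalid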